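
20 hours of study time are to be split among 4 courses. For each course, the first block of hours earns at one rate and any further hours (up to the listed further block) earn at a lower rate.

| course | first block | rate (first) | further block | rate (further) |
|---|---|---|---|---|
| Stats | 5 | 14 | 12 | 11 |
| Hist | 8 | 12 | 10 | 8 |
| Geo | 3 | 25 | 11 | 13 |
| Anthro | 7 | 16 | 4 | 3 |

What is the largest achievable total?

322

Treat each block as its own option and order by rate: Geo/T1 25 > Anthro/T1 16 > Stats/T1 14 > Geo/T2 13 > Hist/T1 12 > Stats/T2 11 > Hist/T2 8 > Anthro/T2 3.
Geo/T1 (25): +3 — 17 left.
Anthro/T1 (16): +7 — 10 left.
Stats/T1 (14): +5 — 5 left.
Geo T2 at 13: only 5 left, fill 5.
Total = 25×3 + 16×7 + 14×5 + 13×5 = 322.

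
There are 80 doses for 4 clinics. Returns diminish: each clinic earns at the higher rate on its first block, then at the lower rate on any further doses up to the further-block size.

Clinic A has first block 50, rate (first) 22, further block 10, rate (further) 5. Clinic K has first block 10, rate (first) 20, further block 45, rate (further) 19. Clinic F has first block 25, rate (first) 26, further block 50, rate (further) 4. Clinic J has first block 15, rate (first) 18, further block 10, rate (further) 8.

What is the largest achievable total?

Treat each block as its own option and order by rate: Clinic F/tier1 26 > Clinic A/tier1 22 > Clinic K/tier1 20 > Clinic K/tier2 19 > Clinic J/tier1 18 > Clinic J/tier2 8 > Clinic A/tier2 5 > Clinic F/tier2 4.
Clinic F/tier1 (26): +25 — 55 left.
Clinic A tier1 at 22: fill all 50 — 5 left.
Clinic K tier1 at 20: only 5 left, fill 5.
Total = 26×25 + 22×50 + 20×5 = 1850.

1850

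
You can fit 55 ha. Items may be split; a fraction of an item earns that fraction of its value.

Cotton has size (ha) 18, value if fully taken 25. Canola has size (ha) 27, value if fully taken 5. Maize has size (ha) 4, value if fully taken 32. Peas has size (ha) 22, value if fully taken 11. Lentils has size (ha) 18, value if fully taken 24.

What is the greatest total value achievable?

Best value per unit of size first: Maize 32/4≈8, Cotton 25/18≈1.39, Lentils 24/18≈1.33, Peas 11/22≈0.5, Canola 5/27≈0.185.
All 4 ha of Maize fit (value 32) — 51 remain.
Cotton: take in full, 18 ha for value 25 — 33 left.
Take all of Lentils (18 ha, value 24) — 15 ha left.
Only 15 ha remain; take 15/22 of Peas for value 11×15/22 = 7.5.
Total value = 88.5.

88.5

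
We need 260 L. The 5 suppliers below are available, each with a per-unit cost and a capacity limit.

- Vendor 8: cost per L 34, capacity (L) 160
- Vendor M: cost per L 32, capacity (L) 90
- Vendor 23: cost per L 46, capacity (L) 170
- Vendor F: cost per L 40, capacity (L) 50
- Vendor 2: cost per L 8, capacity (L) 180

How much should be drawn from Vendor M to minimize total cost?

80

Fill from the cheapest supplier first.
Take 180 from Vendor 2 at 8 ; need 80 more.
Take 80 from Vendor M at 32 to finish.
Vendor 8, Vendor F, Vendor 23: unused.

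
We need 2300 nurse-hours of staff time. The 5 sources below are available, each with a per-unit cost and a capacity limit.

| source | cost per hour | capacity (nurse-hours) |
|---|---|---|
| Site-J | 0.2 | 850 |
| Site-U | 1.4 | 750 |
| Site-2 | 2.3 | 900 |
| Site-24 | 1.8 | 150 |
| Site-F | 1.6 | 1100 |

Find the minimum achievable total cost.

Fill from the cheapest source first.
Site-J (0.2): use full 850 → 1450 nurse-hours to go.
Site-U (1.4): use full 750 → 700 nurse-hours to go.
Take 700 from Site-F at 1.6 to finish.
Site-24, Site-2: unused.
Cost = 850×0.2 + 750×1.4 + 700×1.6 = 2340.

2340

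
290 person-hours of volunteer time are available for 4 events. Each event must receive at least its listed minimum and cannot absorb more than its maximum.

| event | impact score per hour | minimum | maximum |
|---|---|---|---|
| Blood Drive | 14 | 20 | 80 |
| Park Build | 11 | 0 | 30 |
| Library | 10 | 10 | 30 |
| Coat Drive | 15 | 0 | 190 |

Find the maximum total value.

Meeting every minimum uses 20+0+10+0 = 30 person-hours, leaving 260.
Highest impact score per hour first: Coat Drive 15 > Blood Drive 14 > Park Build 11 > Library 10.
Coat Drive takes 190 more to reach its cap of 190 → 70 left.
Give Blood Drive 60 more to hit its cap of 80 → 10 left.
Only 10 left; Park Build takes them to reach 10.
Total = 14×80 + 11×10 + 10×10 + 15×190 = 4180.

4180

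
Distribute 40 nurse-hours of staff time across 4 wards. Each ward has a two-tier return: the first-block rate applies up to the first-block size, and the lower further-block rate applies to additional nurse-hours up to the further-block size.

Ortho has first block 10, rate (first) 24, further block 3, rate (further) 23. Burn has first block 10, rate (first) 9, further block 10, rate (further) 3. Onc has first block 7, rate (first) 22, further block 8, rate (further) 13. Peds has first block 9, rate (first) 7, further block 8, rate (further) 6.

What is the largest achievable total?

Order all 8 blocks by rate: Ortho/tier1 24 > Ortho/tier2 23 > Onc/tier1 22 > Onc/tier2 13 > Burn/tier1 9 > Peds/tier1 7 > Peds/tier2 6 > Burn/tier2 3.
Fill Ortho tier1 block (10 at 24) → 30 left.
Ortho/tier2 (23): +3 → 27 left.
Onc/tier1 (22): +7 → 20 left.
Onc tier2 at 13: fill all 8 → 12 left.
Fill Burn tier1 block (10 at 9) → 2 left.
2 remain; put them into Peds tier1 at 7.
Total = 24×10 + 23×3 + 22×7 + 13×8 + 9×10 + 7×2 = 671.

671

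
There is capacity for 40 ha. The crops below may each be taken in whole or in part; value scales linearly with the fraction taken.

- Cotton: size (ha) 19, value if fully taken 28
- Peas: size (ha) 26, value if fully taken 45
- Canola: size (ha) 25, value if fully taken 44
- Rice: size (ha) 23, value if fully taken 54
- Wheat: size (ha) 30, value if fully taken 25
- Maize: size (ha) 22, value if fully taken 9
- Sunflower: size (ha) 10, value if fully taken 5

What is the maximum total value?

83.92

Sort by value density: Rice 54/23≈2.35, Canola 44/25≈1.76, Peas 45/26≈1.73, Cotton 28/19≈1.47, Wheat 25/30≈0.833, Sunflower 5/10≈0.5, Maize 9/22≈0.409.
Rice: take in full, 23 ha for value 54 ; 17 left.
17 ha left: a 17/25 share of Canola gives 44×17/25 = 29.92.
Total value = 83.92.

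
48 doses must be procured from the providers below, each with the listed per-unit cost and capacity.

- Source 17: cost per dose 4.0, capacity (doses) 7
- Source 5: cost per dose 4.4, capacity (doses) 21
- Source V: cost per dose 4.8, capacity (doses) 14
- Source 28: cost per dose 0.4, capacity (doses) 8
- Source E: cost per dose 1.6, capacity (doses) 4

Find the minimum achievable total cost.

168.4

Cheapest first:
Source 28 at 0.4: take all 8 doses — 40 still needed.
Source E (1.6): use full 4 — 36 doses to go.
Take 7 from Source 17 at 4.0 — need 29 more.
Source 5 at 4.4: take all 21 doses — 8 still needed.
Take 8 from Source V at 4.8 to finish.
Cost = 8×0.4 + 4×1.6 + 7×4.0 + 21×4.4 + 8×4.8 = 168.4.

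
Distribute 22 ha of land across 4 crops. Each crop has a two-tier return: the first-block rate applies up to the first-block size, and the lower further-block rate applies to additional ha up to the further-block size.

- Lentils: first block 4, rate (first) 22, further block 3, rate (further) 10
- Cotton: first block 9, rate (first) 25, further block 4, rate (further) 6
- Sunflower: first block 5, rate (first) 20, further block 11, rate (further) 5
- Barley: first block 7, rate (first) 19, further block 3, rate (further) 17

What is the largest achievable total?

489

Treat each block as its own option and order by rate: Cotton/T1 25 > Lentils/T1 22 > Sunflower/T1 20 > Barley/T1 19 > Barley/T2 17 > Lentils/T2 10 > Cotton/T2 6 > Sunflower/T2 5.
Fill Cotton T1 block (9 at 25) ; 13 left.
Lentils T1 at 22: fill all 4 ; 9 left.
Fill Sunflower T1 block (5 at 20) ; 4 left.
Barley T1 at 19: only 4 left, fill 4.
Total = 25×9 + 22×4 + 20×5 + 19×4 = 489.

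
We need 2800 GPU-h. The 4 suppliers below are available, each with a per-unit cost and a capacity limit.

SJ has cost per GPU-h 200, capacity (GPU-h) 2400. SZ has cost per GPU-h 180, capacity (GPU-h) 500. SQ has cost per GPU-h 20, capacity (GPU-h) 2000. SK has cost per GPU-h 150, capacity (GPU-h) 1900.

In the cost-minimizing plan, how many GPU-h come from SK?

Fill from the cheapest supplier first.
SQ at 20: take all 2000 GPU-h — 800 still needed.
Take 800 from SK at 150 to finish.
SZ, SJ: unused.

800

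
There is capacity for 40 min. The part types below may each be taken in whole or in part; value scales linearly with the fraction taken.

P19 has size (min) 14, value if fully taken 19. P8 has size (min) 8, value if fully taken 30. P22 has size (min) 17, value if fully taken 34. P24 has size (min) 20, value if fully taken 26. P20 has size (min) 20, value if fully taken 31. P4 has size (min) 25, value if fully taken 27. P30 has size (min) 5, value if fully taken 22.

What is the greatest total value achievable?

Rank by value-to-size ratio: P30 22/5≈4.4, P8 30/8≈3.75, P22 34/17≈2, P20 31/20≈1.55, P19 19/14≈1.36, P24 26/20≈1.3, P4 27/25≈1.08.
P30: take in full, 5 min for value 22 → 35 left.
All 8 min of P8 fit (value 30) → 27 remain.
All 17 min of P22 fit (value 34) → 10 remain.
Fill the last 10 min with part of P20: 10/20 of it earns 15.5.
Total value = 101.5.

101.5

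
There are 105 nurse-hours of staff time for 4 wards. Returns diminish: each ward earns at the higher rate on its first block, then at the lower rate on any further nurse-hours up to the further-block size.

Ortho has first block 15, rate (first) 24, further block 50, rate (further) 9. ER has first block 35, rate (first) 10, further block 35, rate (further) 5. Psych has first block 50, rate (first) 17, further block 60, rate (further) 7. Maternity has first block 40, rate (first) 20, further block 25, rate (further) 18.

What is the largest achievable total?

2035

Order all 8 blocks by rate: Ortho/T1 24 > Maternity/T1 20 > Maternity/T2 18 > Psych/T1 17 > ER/T1 10 > Ortho/T2 9 > Psych/T2 7 > ER/T2 5.
Ortho/T1 (24): +15 → 90 left.
Fill Maternity T1 block (40 at 20) → 50 left.
Fill Maternity T2 block (25 at 18) → 25 left.
Psych/T1: +25 of 50 at 17; pool empty.
Total = 24×15 + 20×40 + 18×25 + 17×25 = 2035.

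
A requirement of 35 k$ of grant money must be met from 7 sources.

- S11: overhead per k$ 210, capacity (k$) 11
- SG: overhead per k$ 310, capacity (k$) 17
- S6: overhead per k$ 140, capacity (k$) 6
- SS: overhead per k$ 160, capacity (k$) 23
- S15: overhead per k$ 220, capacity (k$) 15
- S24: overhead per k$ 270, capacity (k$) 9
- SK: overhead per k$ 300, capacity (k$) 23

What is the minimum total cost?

5780

Use sources in increasing cost order.
S6 at 140: take all 6 k$ → 29 still needed.
Take 23 from SS at 160 → need 6 more.
S11 (210): take the remaining 6 → done.
S15, S24, SK, SG: unused.
Cost = 6×140 + 23×160 + 6×210 = 5780.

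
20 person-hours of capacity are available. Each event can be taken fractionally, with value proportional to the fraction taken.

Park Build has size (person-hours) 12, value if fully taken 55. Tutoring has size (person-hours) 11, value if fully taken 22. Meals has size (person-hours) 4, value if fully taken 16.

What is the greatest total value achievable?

79

Rank by value-to-size ratio: Park Build 55/12≈4.58, Meals 16/4≈4, Tutoring 22/11≈2.
Park Build: take in full, 12 person-hours for value 55 — 8 left.
All 4 person-hours of Meals fit (value 16) — 4 remain.
Only 4 person-hours remain; take 4/11 of Tutoring for value 22×4/11 = 8.
Total value = 79.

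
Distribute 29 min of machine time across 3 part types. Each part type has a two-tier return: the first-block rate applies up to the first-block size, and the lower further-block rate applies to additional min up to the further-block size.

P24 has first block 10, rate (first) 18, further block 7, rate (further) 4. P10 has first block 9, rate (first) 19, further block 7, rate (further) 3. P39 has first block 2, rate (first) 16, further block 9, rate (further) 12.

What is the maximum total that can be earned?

Treat each block as its own option and order by rate: P10/T1 19 > P24/T1 18 > P39/T1 16 > P39/T2 12 > P24/T2 4 > P10/T2 3.
Fill P10 T1 block (9 at 19) — 20 left.
Fill P24 T1 block (10 at 18) — 10 left.
P39/T1 (16): +2 — 8 left.
8 remain; put them into P39 T2 at 12.
Total = 19×9 + 18×10 + 16×2 + 12×8 = 479.

479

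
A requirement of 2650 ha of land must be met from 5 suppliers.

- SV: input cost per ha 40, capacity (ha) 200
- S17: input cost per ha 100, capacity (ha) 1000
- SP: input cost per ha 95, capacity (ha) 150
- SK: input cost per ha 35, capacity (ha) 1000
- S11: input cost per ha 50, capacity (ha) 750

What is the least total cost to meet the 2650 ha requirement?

149750

Cheapest first:
SK at 35: take all 1000 ha — 1650 still needed.
SV (40): use full 200 — 1450 ha to go.
S11 at 50: take all 750 ha — 700 still needed.
SP (95): use full 150 — 550 ha to go.
S17 at 100: take 550 of its 1000 — requirement met.
Cost = 1000×35 + 200×40 + 750×50 + 150×95 + 550×100 = 149750.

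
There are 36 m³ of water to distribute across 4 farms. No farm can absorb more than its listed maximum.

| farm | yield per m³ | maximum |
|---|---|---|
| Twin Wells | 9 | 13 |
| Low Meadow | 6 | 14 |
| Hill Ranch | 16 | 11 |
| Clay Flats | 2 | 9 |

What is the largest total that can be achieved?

365

Highest yield per m³ first: Hill Ranch 16 > Twin Wells 9 > Low Meadow 6 > Clay Flats 2.
Give Hill Ranch 11 to hit its cap of 11 ; 25 left.
Twin Wells takes 13 to reach its cap of 13 ; 12 left.
Low Meadow has room for 14 but only 12 remain, so it gets 12.
Total = 9×13 + 6×12 + 16×11 = 365.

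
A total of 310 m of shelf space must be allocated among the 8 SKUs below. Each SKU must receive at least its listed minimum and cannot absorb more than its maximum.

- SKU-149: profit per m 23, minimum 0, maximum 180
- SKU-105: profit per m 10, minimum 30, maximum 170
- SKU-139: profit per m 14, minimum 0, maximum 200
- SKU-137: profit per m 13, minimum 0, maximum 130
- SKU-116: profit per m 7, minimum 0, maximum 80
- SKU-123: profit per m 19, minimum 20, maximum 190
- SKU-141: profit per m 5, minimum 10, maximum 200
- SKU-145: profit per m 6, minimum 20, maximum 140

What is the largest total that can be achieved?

Meeting every minimum uses 0+30+0+0+0+20+10+20 = 80 m, leaving 230.
Order the SKUs by profit per m: SKU-149 23 > SKU-123 19 > SKU-139 14 > SKU-137 13 > SKU-105 10 > SKU-116 7 > SKU-145 6 > SKU-141 5.
SKU-149 takes 180 more to reach its cap of 180 ; 50 left.
SKU-123: +50 (room for 170) → 70. Pool exhausted.
Total = 23×180 + 10×30 + 19×70 + 5×10 + 6×20 = 5940.

5940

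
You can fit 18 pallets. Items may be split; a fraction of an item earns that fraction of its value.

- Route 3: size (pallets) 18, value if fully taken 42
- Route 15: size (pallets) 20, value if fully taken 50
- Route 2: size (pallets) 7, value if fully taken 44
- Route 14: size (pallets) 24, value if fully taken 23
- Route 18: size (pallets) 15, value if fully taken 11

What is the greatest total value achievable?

Sort by value density: Route 2 44/7≈6.29, Route 15 50/20≈2.5, Route 3 42/18≈2.33, Route 14 23/24≈0.958, Route 18 11/15≈0.733.
All 7 pallets of Route 2 fit (value 44) ; 11 remain.
Only 11 pallets remain; take 11/20 of Route 15 for value 50×11/20 = 27.5.
Total value = 71.5.

71.5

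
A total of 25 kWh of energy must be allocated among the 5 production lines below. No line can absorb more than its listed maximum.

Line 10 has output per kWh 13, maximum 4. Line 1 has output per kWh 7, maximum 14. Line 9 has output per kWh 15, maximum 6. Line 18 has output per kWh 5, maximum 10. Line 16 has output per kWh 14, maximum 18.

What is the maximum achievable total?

Rank by output per kWh: Line 9 15 > Line 16 14 > Line 10 13 > Line 1 7 > Line 18 5.
Line 9: +6 to 6 (cap) ; 19 left.
Give Line 16 18 to hit its cap of 18 ; 1 left.
Line 10 has room for 4 but only 1 remain, so it gets 1.
Total = 13×1 + 15×6 + 14×18 = 355.

355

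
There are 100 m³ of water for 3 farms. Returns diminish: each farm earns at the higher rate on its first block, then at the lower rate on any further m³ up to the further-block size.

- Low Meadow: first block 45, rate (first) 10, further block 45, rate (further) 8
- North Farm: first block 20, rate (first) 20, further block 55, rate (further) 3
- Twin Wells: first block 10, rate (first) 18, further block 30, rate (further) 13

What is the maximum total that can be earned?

1370

Order all 6 blocks by rate: North Farm/first 20 > Twin Wells/first 18 > Twin Wells/second 13 > Low Meadow/first 10 > Low Meadow/second 8 > North Farm/second 3.
North Farm/first (20): +20 ; 80 left.
Twin Wells first at 18: fill all 10 ; 70 left.
Twin Wells second at 13: fill all 30 ; 40 left.
40 remain; put them into Low Meadow first at 10.
Total = 20×20 + 18×10 + 13×30 + 10×40 = 1370.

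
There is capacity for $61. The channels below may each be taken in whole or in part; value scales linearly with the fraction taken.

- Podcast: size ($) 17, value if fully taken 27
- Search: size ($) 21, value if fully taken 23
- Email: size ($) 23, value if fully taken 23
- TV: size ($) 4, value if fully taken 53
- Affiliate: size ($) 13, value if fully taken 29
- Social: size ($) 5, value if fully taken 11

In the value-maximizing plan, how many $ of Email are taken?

Rank by value-to-size ratio: TV 53/4≈13.2, Affiliate 29/13≈2.23, Social 11/5≈2.2, Podcast 27/17≈1.59, Search 23/21≈1.1, Email 23/23≈1.
TV: take in full, 4 $ for value 53 — 57 left.
Take all of Affiliate (13 $, value 29) — 44 $ left.
All 5 $ of Social fit (value 11) — 39 remain.
Podcast: take in full, 17 $ for value 27 — 22 left.
Take all of Search (21 $, value 23) — 1 $ left.
Fill the last 1 $ with part of Email: 1/23 of it earns 1.

1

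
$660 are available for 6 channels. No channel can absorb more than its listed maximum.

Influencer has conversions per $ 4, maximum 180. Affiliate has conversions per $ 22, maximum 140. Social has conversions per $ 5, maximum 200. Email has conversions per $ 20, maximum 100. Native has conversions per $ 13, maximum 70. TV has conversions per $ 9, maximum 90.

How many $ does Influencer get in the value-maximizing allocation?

60

Order the channels by conversions per $: Affiliate 22 > Email 20 > Native 13 > TV 9 > Social 5 > Influencer 4.
Give Affiliate 140 to hit its cap of 140 ; 520 left.
Email: +100 to 100 (cap) ; 420 left.
Native: +70 to 70 (cap) ; 350 left.
TV takes 90 to reach its cap of 90 ; 260 left.
Give Social 200 to hit its cap of 200 ; 60 left.
Influencer has room for 180 but only 60 remain, so it gets 60.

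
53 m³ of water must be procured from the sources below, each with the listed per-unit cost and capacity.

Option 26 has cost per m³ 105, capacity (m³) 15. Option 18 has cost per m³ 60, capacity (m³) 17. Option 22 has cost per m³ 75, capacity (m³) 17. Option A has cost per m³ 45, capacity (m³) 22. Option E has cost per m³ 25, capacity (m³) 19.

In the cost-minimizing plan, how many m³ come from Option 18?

Fill from the cheapest source first.
Take 19 from Option E at 25 → need 34 more.
Option A (45): use full 22 → 12 m³ to go.
Option 18 at 60: take 12 of its 17 → requirement met.
Option 22, Option 26: unused.

12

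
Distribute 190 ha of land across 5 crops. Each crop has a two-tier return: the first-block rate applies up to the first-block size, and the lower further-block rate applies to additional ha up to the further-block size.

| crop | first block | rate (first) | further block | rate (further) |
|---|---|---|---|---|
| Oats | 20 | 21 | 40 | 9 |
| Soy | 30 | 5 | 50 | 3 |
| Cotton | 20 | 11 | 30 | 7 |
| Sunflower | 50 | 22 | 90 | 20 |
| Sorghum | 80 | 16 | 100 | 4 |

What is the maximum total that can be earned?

3800

Rank every tier by rate: Sunflower/first 22 > Oats/first 21 > Sunflower/second 20 > Sorghum/first 16 > Cotton/first 11 > Oats/second 9 > Cotton/second 7 > Soy/first 5 > Sorghum/second 4 > Soy/second 3.
Fill Sunflower first block (50 at 22) → 140 left.
Oats/first (21): +20 → 120 left.
Sunflower second at 20: fill all 90 → 30 left.
Sorghum first at 16: only 30 left, fill 30.
Total = 22×50 + 21×20 + 20×90 + 16×30 = 3800.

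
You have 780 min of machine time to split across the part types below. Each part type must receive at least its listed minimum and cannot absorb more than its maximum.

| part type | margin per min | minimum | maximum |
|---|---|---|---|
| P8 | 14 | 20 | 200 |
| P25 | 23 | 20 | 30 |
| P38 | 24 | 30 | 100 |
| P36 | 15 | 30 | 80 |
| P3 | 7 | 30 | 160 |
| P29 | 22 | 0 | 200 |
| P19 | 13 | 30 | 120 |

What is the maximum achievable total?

13400

Meeting every minimum uses 20+20+30+30+30+0+30 = 160 min, leaving 620.
Rank by margin per min: P38 24 > P25 23 > P29 22 > P36 15 > P8 14 > P19 13 > P3 7.
P38: +70 to 100 (cap) — 550 left.
Give P25 10 more to hit its cap of 30 — 540 left.
P29 takes 200 more to reach its cap of 200 — 340 left.
P36: +50 to 80 (cap) — 290 left.
P8 takes 180 more to reach its cap of 200 — 110 left.
P19: +90 to 120 (cap) — 20 left.
P3: +20 (room for 130) → 50. Pool exhausted.
Total = 14×200 + 23×30 + 24×100 + 15×80 + 7×50 + 22×200 + 13×120 = 13400.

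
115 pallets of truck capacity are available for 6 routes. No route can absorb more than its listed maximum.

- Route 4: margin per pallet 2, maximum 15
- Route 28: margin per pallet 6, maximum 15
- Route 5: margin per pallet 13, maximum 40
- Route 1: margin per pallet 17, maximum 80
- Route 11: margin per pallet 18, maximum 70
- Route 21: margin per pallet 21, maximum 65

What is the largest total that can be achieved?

2265

Rank by margin per pallet: Route 21 21 > Route 11 18 > Route 1 17 > Route 5 13 > Route 28 6 > Route 4 2.
Route 21: +65 to 65 (cap) ; 50 left.
Route 11 has room for 70 but only 50 remain, so it gets 50.
Total = 18×50 + 21×65 = 2265.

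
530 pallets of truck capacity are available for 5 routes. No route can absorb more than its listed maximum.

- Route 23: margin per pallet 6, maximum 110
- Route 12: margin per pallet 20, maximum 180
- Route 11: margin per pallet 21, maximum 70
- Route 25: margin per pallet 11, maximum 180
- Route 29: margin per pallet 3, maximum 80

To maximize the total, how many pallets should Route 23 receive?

Order the routes by margin per pallet: Route 11 21 > Route 12 20 > Route 25 11 > Route 23 6 > Route 29 3.
Give Route 11 70 to hit its cap of 70 ; 460 left.
Route 12 takes 180 to reach its cap of 180 ; 280 left.
Give Route 25 180 to hit its cap of 180 ; 100 left.
Route 23: +100 (room for 110) → 100. Pool exhausted.

100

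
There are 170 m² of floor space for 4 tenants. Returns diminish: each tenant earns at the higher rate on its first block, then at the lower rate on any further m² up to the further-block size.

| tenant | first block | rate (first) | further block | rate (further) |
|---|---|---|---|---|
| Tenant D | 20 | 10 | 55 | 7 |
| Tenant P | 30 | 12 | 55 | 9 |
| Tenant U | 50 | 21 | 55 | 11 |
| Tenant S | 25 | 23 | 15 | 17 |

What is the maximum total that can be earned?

Order all 8 blocks by rate: Tenant S/first 23 > Tenant U/first 21 > Tenant S/second 17 > Tenant P/first 12 > Tenant U/second 11 > Tenant D/first 10 > Tenant P/second 9 > Tenant D/second 7.
Tenant S/first (23): +25 ; 145 left.
Tenant U/first (21): +50 ; 95 left.
Tenant S/second (17): +15 ; 80 left.
Tenant P first at 12: fill all 30 ; 50 left.
Tenant U/second: +50 of 55 at 11; pool empty.
Total = 23×25 + 21×50 + 17×15 + 12×30 + 11×50 = 2790.

2790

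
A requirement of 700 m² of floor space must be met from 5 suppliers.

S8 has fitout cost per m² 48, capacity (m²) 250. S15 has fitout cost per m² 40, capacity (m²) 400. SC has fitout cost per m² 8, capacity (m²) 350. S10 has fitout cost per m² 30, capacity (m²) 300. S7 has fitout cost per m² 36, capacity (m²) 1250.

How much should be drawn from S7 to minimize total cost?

50

Use suppliers in increasing cost order.
SC at 8: take all 350 m² ; 350 still needed.
S10 (30): use full 300 ; 50 m² to go.
S7 at 36: take 50 of its 1250 ; requirement met.
S15, S8: unused.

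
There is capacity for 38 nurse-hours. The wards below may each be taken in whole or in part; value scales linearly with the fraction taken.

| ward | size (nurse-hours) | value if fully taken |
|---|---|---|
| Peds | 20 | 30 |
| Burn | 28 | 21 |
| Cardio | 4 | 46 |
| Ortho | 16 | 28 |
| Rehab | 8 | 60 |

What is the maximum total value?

149

Sort by value density: Cardio 46/4≈11.5, Rehab 60/8≈7.5, Ortho 28/16≈1.75, Peds 30/20≈1.5, Burn 21/28≈0.75.
Take all of Cardio (4 nurse-hours, value 46) — 34 nurse-hours left.
Take all of Rehab (8 nurse-hours, value 60) — 26 nurse-hours left.
All 16 nurse-hours of Ortho fit (value 28) — 10 remain.
Fill the last 10 nurse-hours with part of Peds: 10/20 of it earns 15.
Total value = 149.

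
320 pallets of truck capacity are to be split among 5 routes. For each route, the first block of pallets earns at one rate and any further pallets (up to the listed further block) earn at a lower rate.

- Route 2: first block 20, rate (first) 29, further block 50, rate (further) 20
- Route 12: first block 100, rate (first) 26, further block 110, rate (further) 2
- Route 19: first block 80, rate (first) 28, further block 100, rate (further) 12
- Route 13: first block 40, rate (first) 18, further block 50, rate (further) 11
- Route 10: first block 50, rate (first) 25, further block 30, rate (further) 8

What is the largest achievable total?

Treat each block as its own option and order by rate: Route 2/first 29 > Route 19/first 28 > Route 12/first 26 > Route 10/first 25 > Route 2/second 20 > Route 13/first 18 > Route 19/second 12 > Route 13/second 11 > Route 10/second 8 > Route 12/second 2.
Fill Route 2 first block (20 at 29) — 300 left.
Route 19 first at 28: fill all 80 — 220 left.
Route 12 first at 26: fill all 100 — 120 left.
Route 10/first (25): +50 — 70 left.
Route 2 second at 20: fill all 50 — 20 left.
20 remain; put them into Route 13 first at 18.
Total = 29×20 + 28×80 + 26×100 + 25×50 + 20×50 + 18×20 = 8030.

8030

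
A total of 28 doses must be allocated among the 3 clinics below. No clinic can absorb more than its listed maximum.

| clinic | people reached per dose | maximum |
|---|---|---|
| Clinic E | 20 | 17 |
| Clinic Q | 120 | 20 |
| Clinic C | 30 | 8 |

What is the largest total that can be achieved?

2640

Order the clinics by people reached per dose: Clinic Q 120 > Clinic C 30 > Clinic E 20.
Clinic Q: +20 to 20 (cap) → 8 left.
Clinic C: +8 to 8 (cap) → 0 left.
Total = 120×20 + 30×8 = 2640.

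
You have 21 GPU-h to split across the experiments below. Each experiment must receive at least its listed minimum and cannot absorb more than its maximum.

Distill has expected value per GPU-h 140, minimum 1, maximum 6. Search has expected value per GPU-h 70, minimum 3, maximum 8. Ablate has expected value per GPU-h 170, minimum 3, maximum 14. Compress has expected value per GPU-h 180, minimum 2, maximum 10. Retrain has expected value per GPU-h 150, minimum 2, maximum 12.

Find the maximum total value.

Meeting every minimum uses 1+3+3+2+2 = 11 GPU-h, leaving 10.
Rank by expected value per GPU-h: Compress 180 > Ablate 170 > Retrain 150 > Distill 140 > Search 70.
Compress: +8 to 10 (cap) — 2 left.
Only 2 left; Ablate takes them to reach 5.
Total = 140×1 + 70×3 + 170×5 + 180×10 + 150×2 = 3300.

3300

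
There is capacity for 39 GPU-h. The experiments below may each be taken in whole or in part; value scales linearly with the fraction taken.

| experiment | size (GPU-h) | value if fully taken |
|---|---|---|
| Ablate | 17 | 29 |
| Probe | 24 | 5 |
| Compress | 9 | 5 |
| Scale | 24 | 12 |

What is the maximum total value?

Sort by value density: Ablate 29/17≈1.71, Compress 5/9≈0.556, Scale 12/24≈0.5, Probe 5/24≈0.208.
Ablate: take in full, 17 GPU-h for value 29 → 22 left.
All 9 GPU-h of Compress fit (value 5) → 13 remain.
Only 13 GPU-h remain; take 13/24 of Scale for value 12×13/24 = 6.5.
Total value = 40.5.

40.5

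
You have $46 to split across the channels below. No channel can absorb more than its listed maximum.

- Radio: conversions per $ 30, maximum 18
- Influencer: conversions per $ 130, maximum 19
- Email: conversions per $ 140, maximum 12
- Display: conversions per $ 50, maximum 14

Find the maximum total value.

Rank by conversions per $: Email 140 > Influencer 130 > Display 50 > Radio 30.
Give Email 12 to hit its cap of 12 ; 34 left.
Influencer takes 19 to reach its cap of 19 ; 15 left.
Display: +14 to 14 (cap) ; 1 left.
Only 1 left; Radio takes them to reach 1.
Total = 30×1 + 130×19 + 140×12 + 50×14 = 4880.

4880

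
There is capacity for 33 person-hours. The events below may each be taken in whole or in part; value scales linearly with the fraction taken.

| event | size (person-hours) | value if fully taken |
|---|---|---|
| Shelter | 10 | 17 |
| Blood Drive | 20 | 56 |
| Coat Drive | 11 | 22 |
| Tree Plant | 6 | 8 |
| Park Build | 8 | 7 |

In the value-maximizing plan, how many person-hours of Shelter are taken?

2

Rank by value-to-size ratio: Blood Drive 56/20≈2.8, Coat Drive 22/11≈2, Shelter 17/10≈1.7, Tree Plant 8/6≈1.33, Park Build 7/8≈0.875.
Blood Drive: take in full, 20 person-hours for value 56 — 13 left.
All 11 person-hours of Coat Drive fit (value 22) — 2 remain.
Only 2 person-hours remain; take 2/10 of Shelter for value 17×2/10 = 3.4.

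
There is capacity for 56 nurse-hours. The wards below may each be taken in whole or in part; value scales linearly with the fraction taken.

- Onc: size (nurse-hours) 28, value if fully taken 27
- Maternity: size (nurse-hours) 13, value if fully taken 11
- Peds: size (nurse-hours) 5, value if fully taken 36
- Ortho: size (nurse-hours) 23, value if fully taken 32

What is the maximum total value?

Rank by value-to-size ratio: Peds 36/5≈7.2, Ortho 32/23≈1.39, Onc 27/28≈0.964, Maternity 11/13≈0.846.
Take all of Peds (5 nurse-hours, value 36) — 51 nurse-hours left.
Ortho: take in full, 23 nurse-hours for value 32 — 28 left.
All 28 nurse-hours of Onc fit (value 27) — 0 remain.
Total value = 95.

95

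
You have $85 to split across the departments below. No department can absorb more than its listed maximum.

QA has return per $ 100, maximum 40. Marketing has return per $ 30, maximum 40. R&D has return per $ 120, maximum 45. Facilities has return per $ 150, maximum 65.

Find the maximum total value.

12150

Order the departments by return per $: Facilities 150 > R&D 120 > QA 100 > Marketing 30.
Facilities: +65 to 65 (cap) ; 20 left.
R&D has room for 45 but only 20 remain, so it gets 20.
Total = 120×20 + 150×65 = 12150.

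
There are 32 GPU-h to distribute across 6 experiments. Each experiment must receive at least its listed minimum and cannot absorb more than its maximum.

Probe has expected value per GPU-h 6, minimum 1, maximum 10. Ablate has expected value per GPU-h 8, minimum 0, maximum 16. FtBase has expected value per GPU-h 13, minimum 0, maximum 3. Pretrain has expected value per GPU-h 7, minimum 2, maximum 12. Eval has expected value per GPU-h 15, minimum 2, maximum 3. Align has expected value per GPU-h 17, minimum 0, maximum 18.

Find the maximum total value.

450

Meeting every minimum uses 1+0+0+2+2+0 = 5 GPU-h, leaving 27.
Highest expected value per GPU-h first: Align 17 > Eval 15 > FtBase 13 > Ablate 8 > Pretrain 7 > Probe 6.
Align: +18 to 18 (cap) ; 9 left.
Give Eval 1 more to hit its cap of 3 ; 8 left.
Give FtBase 3 more to hit its cap of 3 ; 5 left.
Ablate: +5 (room for 16) → 5. Pool exhausted.
Total = 6×1 + 8×5 + 13×3 + 7×2 + 15×3 + 17×18 = 450.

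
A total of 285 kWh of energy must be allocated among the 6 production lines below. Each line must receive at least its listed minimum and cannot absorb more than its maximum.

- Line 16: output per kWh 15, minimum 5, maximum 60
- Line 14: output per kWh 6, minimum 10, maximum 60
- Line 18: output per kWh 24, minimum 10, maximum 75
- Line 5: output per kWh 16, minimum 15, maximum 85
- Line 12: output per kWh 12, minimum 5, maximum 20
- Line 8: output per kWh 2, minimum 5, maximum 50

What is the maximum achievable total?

4550

Meeting every minimum uses 5+10+10+15+5+5 = 50 kWh, leaving 235.
Rank by output per kWh: Line 18 24 > Line 5 16 > Line 16 15 > Line 12 12 > Line 14 6 > Line 8 2.
Give Line 18 65 more to hit its cap of 75 ; 170 left.
Line 5 takes 70 more to reach its cap of 85 ; 100 left.
Give Line 16 55 more to hit its cap of 60 ; 45 left.
Line 12: +15 to 20 (cap) ; 30 left.
Only 30 left; Line 14 takes them to reach 40.
Total = 15×60 + 6×40 + 24×75 + 16×85 + 12×20 + 2×5 = 4550.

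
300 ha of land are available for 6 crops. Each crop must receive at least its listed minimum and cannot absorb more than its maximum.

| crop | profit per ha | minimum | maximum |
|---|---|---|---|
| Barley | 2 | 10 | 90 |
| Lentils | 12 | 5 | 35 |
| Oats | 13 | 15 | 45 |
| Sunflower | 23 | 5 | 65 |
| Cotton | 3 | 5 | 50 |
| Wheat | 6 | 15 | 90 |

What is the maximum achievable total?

Meeting every minimum uses 10+5+15+5+5+15 = 55 ha, leaving 245.
Order the crops by profit per ha: Sunflower 23 > Oats 13 > Lentils 12 > Wheat 6 > Cotton 3 > Barley 2.
Give Sunflower 60 more to hit its cap of 65 → 185 left.
Give Oats 30 more to hit its cap of 45 → 155 left.
Lentils: +30 to 35 (cap) → 125 left.
Give Wheat 75 more to hit its cap of 90 → 50 left.
Cotton: +45 to 50 (cap) → 5 left.
Barley has room for 80 more but only 5 remain, so it gets 15.
Total = 2×15 + 12×35 + 13×45 + 23×65 + 3×50 + 6×90 = 3220.

3220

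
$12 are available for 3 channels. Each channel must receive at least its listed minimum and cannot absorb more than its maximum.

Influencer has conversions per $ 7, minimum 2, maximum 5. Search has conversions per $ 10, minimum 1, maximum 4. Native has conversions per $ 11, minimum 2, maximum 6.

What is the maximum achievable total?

Meeting every minimum uses 2+1+2 = 5 $, leaving 7.
Highest conversions per $ first: Native 11 > Search 10 > Influencer 7.
Native takes 4 more to reach its cap of 6 ; 3 left.
Give Search 3 more to hit its cap of 4 ; 0 left.
Total = 7×2 + 10×4 + 11×6 = 120.

120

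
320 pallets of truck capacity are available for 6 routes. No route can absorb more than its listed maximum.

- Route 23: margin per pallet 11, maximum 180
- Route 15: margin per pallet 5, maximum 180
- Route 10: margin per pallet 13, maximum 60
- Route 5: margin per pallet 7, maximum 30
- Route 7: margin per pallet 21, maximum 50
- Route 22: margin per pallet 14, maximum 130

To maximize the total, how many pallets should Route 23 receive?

80

Order the routes by margin per pallet: Route 7 21 > Route 22 14 > Route 10 13 > Route 23 11 > Route 5 7 > Route 15 5.
Give Route 7 50 to hit its cap of 50 ; 270 left.
Route 22: +130 to 130 (cap) ; 140 left.
Route 10: +60 to 60 (cap) ; 80 left.
Only 80 left; Route 23 takes them to reach 80.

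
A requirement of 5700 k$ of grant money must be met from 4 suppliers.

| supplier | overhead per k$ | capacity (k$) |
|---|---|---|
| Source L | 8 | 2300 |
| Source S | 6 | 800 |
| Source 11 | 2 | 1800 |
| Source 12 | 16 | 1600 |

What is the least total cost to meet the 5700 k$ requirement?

39600

Use suppliers in increasing cost order.
Source 11 (2): use full 1800 → 3900 k$ to go.
Take 800 from Source S at 6 → need 3100 more.
Source L at 8: take all 2300 k$ → 800 still needed.
Source 12 (16): take the remaining 800 → done.
Cost = 1800×2 + 800×6 + 2300×8 + 800×16 = 39600.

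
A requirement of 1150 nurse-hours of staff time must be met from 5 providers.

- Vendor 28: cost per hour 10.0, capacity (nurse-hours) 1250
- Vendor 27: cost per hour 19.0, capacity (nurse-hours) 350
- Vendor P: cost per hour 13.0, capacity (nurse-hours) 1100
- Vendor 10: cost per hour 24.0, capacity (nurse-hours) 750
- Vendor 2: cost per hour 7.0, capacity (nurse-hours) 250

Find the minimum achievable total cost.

10750

Cheapest first:
Vendor 2 at 7.0: take all 250 nurse-hours ; 900 still needed.
Vendor 28 at 10.0: take 900 of its 1250 ; requirement met.
Vendor P, Vendor 27, Vendor 10: unused.
Cost = 250×7.0 + 900×10.0 = 10750.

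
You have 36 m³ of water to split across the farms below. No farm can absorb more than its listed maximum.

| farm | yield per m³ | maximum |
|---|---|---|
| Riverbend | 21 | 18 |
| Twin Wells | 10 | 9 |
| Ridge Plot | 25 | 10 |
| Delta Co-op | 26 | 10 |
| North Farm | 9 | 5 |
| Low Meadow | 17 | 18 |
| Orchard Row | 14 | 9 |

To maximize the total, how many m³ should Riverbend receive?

16

Rank by yield per m³: Delta Co-op 26 > Ridge Plot 25 > Riverbend 21 > Low Meadow 17 > Orchard Row 14 > Twin Wells 10 > North Farm 9.
Give Delta Co-op 10 to hit its cap of 10 — 26 left.
Ridge Plot takes 10 to reach its cap of 10 — 16 left.
Riverbend has room for 18 but only 16 remain, so it gets 16.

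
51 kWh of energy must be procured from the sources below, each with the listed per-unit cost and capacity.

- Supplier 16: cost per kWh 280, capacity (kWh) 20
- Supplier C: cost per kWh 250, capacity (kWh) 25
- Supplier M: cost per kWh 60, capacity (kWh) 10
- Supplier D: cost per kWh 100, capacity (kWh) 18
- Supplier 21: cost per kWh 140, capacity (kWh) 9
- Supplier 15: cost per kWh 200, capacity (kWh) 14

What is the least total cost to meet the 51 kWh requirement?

Cheapest first:
Supplier M at 60: take all 10 kWh ; 41 still needed.
Supplier D (100): use full 18 ; 23 kWh to go.
Supplier 21 at 140: take all 9 kWh ; 14 still needed.
Supplier 15 (200): use full 14 ; 0 kWh to go.
Supplier C, Supplier 16: unused.
Cost = 10×60 + 18×100 + 9×140 + 14×200 = 6460.

6460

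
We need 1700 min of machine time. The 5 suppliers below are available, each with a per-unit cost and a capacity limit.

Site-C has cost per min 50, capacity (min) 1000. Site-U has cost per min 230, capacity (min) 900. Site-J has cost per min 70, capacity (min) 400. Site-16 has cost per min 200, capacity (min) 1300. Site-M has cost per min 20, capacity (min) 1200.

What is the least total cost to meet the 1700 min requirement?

Use suppliers in increasing cost order.
Site-M at 20: take all 1200 min ; 500 still needed.
Site-C (50): take the remaining 500 ; done.
Site-J, Site-16, Site-U: unused.
Cost = 1200×20 + 500×50 = 49000.

49000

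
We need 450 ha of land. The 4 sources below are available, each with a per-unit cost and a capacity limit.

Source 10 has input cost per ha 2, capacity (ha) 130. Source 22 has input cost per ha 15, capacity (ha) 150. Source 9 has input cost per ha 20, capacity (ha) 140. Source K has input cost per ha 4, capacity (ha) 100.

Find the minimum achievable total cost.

4310

Fill from the cheapest source first.
Take 130 from Source 10 at 2 ; need 320 more.
Source K at 4: take all 100 ha ; 220 still needed.
Source 22 (15): use full 150 ; 70 ha to go.
Source 9 (20): take the remaining 70 ; done.
Cost = 130×2 + 100×4 + 150×15 + 70×20 = 4310.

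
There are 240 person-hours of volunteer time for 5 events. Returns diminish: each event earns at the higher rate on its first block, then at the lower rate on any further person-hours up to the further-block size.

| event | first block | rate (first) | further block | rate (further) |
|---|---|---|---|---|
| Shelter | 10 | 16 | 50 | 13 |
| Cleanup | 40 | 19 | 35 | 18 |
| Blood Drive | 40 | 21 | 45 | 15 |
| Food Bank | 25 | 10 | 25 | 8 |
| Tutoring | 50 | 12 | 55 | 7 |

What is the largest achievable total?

3955

Order all 10 blocks by rate: Blood Drive/first 21 > Cleanup/first 19 > Cleanup/second 18 > Shelter/first 16 > Blood Drive/second 15 > Shelter/second 13 > Tutoring/first 12 > Food Bank/first 10 > Food Bank/second 8 > Tutoring/second 7.
Blood Drive/first (21): +40 — 200 left.
Fill Cleanup first block (40 at 19) — 160 left.
Cleanup/second (18): +35 — 125 left.
Fill Shelter first block (10 at 16) — 115 left.
Blood Drive second at 15: fill all 45 — 70 left.
Shelter second at 13: fill all 50 — 20 left.
Tutoring first at 12: only 20 left, fill 20.
Total = 21×40 + 19×40 + 18×35 + 16×10 + 15×45 + 13×50 + 12×20 = 3955.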